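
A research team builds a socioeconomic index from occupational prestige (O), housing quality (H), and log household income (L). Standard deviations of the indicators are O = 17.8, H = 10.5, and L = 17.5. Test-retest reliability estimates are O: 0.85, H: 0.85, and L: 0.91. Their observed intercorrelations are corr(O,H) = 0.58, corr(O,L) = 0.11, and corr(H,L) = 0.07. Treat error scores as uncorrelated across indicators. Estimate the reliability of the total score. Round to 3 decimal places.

0.912

Var(O+H+L) = 17.8² + 10.5² + 17.5² + 2·[17.8·10.5·0.58 + 17.8·17.5·0.11 + 10.5·17.5·0.07] = 733.34 + 311.059 = 1044.4.
Because errors are independent across components, Cov(Tᵢ,Tⱼ) = Cov(Xᵢ,Xⱼ); the off-diagonal part of the true-score variance is the same as above.
True-score variance = [17.8²·0.85 + 10.5²·0.85 + 17.5²·0.91] + 311.059 = 641.714 + 311.059 = 952.773.
Reliability = 952.773 / 1044.4 = 0.912.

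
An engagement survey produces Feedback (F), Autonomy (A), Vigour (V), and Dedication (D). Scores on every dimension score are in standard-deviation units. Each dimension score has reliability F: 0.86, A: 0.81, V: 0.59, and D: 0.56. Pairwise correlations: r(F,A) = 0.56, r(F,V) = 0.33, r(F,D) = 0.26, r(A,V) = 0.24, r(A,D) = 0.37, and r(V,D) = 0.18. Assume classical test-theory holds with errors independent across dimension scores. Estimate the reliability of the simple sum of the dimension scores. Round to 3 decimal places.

Var(F+A+V+D) = 4 + 2·[0.56 + 0.33 + 0.26 + 0.24 + 0.37 + 0.18] = 4 + 3.88 = 7.88.
Because errors are independent across components, Cov(Tᵢ,Tⱼ) = Cov(Xᵢ,Xⱼ); the off-diagonal part of the true-score variance is the same as above.
True-score variance = [0.86 + 0.81 + 0.59 + 0.56] + 3.88 = 2.82 + 3.88 = 6.7.
Reliability = 6.7 / 7.88 = 0.850.

0.850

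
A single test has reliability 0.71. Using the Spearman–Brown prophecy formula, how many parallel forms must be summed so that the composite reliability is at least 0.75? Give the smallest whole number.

k ≥ ρ*(1−ρ₁)/(ρ₁(1−ρ*)) = 0.75·0.29 / (0.71·0.25) = 1.225.
Smallest integer k = 2.

2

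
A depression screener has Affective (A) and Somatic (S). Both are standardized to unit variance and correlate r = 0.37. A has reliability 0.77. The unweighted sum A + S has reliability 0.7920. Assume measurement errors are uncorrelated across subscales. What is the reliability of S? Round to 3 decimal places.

0.660

Var(A+S) = 2 + 2·0.37 = 2.740.
True-score variance = ρ_A + ρ_S + 2·0.37, so 0.7920 = (0.77 + ρ_S + 0.74) / 2.740.
ρ_S = 0.7920·2.740 − 0.77 − 0.74 = 0.660.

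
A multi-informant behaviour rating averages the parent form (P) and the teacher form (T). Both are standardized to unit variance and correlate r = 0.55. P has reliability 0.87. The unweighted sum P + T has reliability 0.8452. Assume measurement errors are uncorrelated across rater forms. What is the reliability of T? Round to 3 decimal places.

Var(P+T) = 2 + 2·0.55 = 3.100.
True-score variance = ρ_P + ρ_T + 2·0.55, so 0.8452 = (0.87 + ρ_T + 1.10) / 3.100.
ρ_T = 0.8452·3.100 − 0.87 − 1.10 = 0.650.

0.650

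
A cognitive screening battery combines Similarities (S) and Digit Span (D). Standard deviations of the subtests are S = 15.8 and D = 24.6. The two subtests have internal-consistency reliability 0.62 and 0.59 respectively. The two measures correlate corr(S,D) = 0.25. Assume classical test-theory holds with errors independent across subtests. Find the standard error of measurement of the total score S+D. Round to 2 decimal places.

Var(total) = 854.8 + 194.34 = 1049.14.
True-score variance = 511.821 + 194.34 = 706.161, so reliability = 0.6731.
Error variance = 1049.14 − 706.161 = 342.979; SEM = √342.979 = 18.52.

18.52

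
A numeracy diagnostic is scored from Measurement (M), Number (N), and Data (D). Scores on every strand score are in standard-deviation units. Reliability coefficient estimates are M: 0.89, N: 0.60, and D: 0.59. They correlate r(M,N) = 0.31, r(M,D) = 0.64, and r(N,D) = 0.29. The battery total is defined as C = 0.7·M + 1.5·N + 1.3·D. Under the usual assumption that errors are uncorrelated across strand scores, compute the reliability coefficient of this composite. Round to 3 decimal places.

0.777

Var(C) = 0.7² + 1.5² + 1.3² + 2·[1.05·0.31 + 0.91·0.64 + 1.95·0.29] = 4.43 + 2.9468 = 7.3768.
Because errors are independent across components, Cov(Tᵢ,Tⱼ) = Cov(Xᵢ,Xⱼ); the off-diagonal part of the true-score variance is the same as above.
True-score variance = [0.7²·0.89 + 1.5²·0.60 + 1.3²·0.59] + 2.9468 = 2.7832 + 2.9468 = 5.73.
Reliability = 5.73 / 7.3768 = 0.777.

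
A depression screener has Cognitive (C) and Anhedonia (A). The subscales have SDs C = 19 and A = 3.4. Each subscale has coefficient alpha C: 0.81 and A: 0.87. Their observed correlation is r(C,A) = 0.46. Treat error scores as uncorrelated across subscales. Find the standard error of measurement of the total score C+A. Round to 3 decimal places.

Var(total) = 372.56 + 59.432 = 431.992.
True-score variance = 302.467 + 59.432 = 361.899, so reliability = 0.8377.
Error variance = 431.992 − 361.899 = 70.0928; SEM = √70.0928 = 8.372.

8.372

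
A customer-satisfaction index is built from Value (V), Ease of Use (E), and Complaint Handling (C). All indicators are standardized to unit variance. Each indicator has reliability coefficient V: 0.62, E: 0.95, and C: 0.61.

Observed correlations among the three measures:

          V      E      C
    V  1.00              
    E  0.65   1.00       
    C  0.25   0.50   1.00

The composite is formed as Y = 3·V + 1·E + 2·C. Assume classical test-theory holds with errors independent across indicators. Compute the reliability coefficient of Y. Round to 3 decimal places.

0.780

Var(Y) = 3² + 1 + 2² + 2·[3·0.65 + 6·0.25 + 2·0.50] = 14 + 8.9 = 22.9.
Under uncorrelated errors the observed covariances equal the true-score covariances, so only the own-variance terms attenuate.
True-score variance = [3²·0.62 + 0.95 + 2²·0.61] + 8.9 = 8.97 + 8.9 = 17.87.
Reliability = 17.87 / 22.9 = 0.780.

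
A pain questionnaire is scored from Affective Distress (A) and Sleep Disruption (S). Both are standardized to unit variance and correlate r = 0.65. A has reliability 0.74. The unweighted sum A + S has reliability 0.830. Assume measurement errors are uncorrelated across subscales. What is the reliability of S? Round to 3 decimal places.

0.699

Var(A+S) = 2 + 2·0.65 = 3.300.
True-score variance = ρ_A + ρ_S + 2·0.65, so 0.830 = (0.74 + ρ_S + 1.30) / 3.300.
ρ_S = 0.830·3.300 − 0.74 − 1.30 = 0.699.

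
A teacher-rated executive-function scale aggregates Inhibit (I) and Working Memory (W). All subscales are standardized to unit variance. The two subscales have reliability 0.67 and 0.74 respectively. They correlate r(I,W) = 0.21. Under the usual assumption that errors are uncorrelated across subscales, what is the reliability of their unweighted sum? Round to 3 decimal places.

Var(I+W) = 2 + 2·[0.21] = 2 + 0.42 = 2.42.
Because errors are independent across components, Cov(Tᵢ,Tⱼ) = Cov(Xᵢ,Xⱼ); the off-diagonal part of the true-score variance is the same as above.
True-score variance = [0.67 + 0.74] + 0.42 = 1.41 + 0.42 = 1.83.
Reliability = 1.83 / 2.42 = 0.756.

0.756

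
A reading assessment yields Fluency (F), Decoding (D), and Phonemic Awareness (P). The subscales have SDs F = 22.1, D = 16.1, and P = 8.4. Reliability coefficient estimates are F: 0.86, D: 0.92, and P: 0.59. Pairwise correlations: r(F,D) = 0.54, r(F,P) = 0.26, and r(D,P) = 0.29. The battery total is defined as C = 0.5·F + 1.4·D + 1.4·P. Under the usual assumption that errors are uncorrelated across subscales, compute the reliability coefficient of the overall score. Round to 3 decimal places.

Var(C) = 0.5²·22.1² + 1.4²·16.1² + 1.4²·8.4² + 2·[0.7·22.1·16.1·0.54 + 0.7·22.1·8.4·0.26 + 1.96·16.1·8.4·0.29] = 768.452 + 490.306 = 1258.76.
With uncorrelated errors the cross-covariances are all true-score covariance, so they carry over unchanged; only the diagonal terms shrink to ρᵢσᵢ².
True-score variance = [0.5²·22.1²·0.86 + 1.4²·16.1²·0.92 + 1.4²·8.4²·0.59] + 490.306 = 654.011 + 490.306 = 1144.32.
Reliability = 1144.32 / 1258.76 = 0.909.

0.909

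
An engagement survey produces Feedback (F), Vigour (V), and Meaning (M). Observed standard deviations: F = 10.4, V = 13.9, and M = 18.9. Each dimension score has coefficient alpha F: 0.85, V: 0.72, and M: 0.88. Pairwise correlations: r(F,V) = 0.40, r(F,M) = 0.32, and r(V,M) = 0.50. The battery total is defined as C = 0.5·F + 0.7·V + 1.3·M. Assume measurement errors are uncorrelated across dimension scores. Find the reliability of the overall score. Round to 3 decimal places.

0.905

Var(C) = 0.5²·10.4² + 0.7²·13.9² + 1.3²·18.9² + 2·[0.35·10.4·13.9·0.40 + 0.65·10.4·18.9·0.32 + 0.91·13.9·18.9·0.50] = 725.398 + 361.312 = 1086.71.
Under uncorrelated errors the observed covariances equal the true-score covariances, so only the own-variance terms attenuate.
True-score variance = [0.5²·10.4²·0.85 + 0.7²·13.9²·0.72 + 1.3²·18.9²·0.88] + 361.312 = 622.391 + 361.312 = 983.703.
Reliability = 983.703 / 1086.71 = 0.905.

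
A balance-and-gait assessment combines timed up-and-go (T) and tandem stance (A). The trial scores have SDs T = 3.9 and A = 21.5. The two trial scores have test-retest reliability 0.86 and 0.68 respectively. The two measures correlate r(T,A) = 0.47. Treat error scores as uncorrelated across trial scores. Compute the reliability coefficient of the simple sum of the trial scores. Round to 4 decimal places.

0.7303

Var(T+A) = 3.9² + 21.5² + 2·[3.9·21.5·0.47] = 477.46 + 78.819 = 556.279.
Because errors are independent across components, Cov(Tᵢ,Tⱼ) = Cov(Xᵢ,Xⱼ); the off-diagonal part of the true-score variance is the same as above.
True-score variance = [3.9²·0.86 + 21.5²·0.68] + 78.819 = 327.411 + 78.819 = 406.23.
Reliability = 406.23 / 556.279 = 0.7303.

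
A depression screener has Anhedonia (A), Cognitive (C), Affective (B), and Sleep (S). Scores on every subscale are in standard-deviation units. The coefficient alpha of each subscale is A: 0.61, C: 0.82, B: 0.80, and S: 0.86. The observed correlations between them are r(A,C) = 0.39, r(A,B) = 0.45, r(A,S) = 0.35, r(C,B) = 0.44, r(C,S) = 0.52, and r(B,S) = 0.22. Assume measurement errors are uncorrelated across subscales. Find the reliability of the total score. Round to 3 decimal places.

Var(A+C+B+S) = 4 + 2·[0.39 + 0.45 + 0.35 + 0.44 + 0.52 + 0.22] = 4 + 4.74 = 8.74.
With uncorrelated errors the cross-covariances are all true-score covariance, so they carry over unchanged; only the diagonal terms shrink to ρᵢσᵢ².
True-score variance = [0.61 + 0.82 + 0.80 + 0.86] + 4.74 = 3.09 + 4.74 = 7.83.
Reliability = 7.83 / 8.74 = 0.896.

0.896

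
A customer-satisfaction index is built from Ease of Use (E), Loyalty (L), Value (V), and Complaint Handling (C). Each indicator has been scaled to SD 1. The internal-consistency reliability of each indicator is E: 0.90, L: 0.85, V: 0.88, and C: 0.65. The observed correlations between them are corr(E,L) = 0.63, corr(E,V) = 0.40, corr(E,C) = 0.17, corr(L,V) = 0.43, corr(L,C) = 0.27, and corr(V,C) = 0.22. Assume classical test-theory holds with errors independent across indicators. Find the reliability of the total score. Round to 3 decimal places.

Var(E+L+V+C) = 4 + 2·[0.63 + 0.40 + 0.17 + 0.43 + 0.27 + 0.22] = 4 + 4.24 = 8.24.
Because errors are independent across components, Cov(Tᵢ,Tⱼ) = Cov(Xᵢ,Xⱼ); the off-diagonal part of the true-score variance is the same as above.
True-score variance = [0.90 + 0.85 + 0.88 + 0.65] + 4.24 = 3.28 + 4.24 = 7.52.
Reliability = 7.52 / 8.24 = 0.913.

0.913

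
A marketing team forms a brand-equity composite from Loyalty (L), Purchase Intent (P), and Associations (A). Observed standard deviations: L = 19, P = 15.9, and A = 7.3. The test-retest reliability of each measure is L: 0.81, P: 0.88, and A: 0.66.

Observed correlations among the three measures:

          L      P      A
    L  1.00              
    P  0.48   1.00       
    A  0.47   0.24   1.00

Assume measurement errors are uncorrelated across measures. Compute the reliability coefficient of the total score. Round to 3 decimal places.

0.898

Var(L+P+A) = 19² + 15.9² + 7.3² + 2·[19·15.9·0.48 + 19·7.3·0.47 + 15.9·7.3·0.24] = 667.1 + 476.108 = 1143.21.
With uncorrelated errors the cross-covariances are all true-score covariance, so they carry over unchanged; only the diagonal terms shrink to ρᵢσᵢ².
True-score variance = [19²·0.81 + 15.9²·0.88 + 7.3²·0.66] + 476.108 = 550.054 + 476.108 = 1026.16.
Reliability = 1026.16 / 1143.21 = 0.898.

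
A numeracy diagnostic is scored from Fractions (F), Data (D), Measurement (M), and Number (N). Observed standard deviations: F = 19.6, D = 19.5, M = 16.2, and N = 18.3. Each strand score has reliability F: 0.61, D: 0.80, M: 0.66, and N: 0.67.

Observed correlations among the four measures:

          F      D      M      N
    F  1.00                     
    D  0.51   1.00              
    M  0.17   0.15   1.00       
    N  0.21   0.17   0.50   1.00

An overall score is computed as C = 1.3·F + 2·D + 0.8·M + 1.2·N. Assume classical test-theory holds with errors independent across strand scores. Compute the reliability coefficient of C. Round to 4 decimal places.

0.8424

Var(C) = 1.3²·19.6² + 2²·19.5² + 0.8²·16.2² + 1.2²·18.3² + 2·[2.6·19.6·19.5·0.51 + 1.04·19.6·16.2·0.17 + 1.56·19.6·18.3·0.21 + 1.6·19.5·16.2·0.15 + 2.4·19.5·18.3·0.17 + 0.96·16.2·18.3·0.50] = 2820.43 + 2088.3 = 4908.73.
Because errors are independent across components, Cov(Tᵢ,Tⱼ) = Cov(Xᵢ,Xⱼ); the off-diagonal part of the true-score variance is the same as above.
True-score variance = [1.3²·19.6²·0.61 + 2²·19.5²·0.80 + 0.8²·16.2²·0.66 + 1.2²·18.3²·0.67] + 2088.3 = 2046.79 + 2088.3 = 4135.09.
Reliability = 4135.09 / 4908.73 = 0.8424.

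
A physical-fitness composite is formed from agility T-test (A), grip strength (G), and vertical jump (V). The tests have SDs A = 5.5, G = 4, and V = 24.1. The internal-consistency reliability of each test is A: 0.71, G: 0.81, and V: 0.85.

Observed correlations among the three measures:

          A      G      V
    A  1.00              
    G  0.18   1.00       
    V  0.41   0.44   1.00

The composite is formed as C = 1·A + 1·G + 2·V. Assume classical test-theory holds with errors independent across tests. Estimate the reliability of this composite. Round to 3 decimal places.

0.870

Var(C) = 5.5² + 4² + 2²·24.1² + 2·[5.5·4·0.18 + 2·5.5·24.1·0.41 + 2·4·24.1·0.44] = 2369.49 + 394.966 = 2764.46.
Because errors are independent across components, Cov(Tᵢ,Tⱼ) = Cov(Xᵢ,Xⱼ); the off-diagonal part of the true-score variance is the same as above.
True-score variance = [5.5²·0.71 + 4²·0.81 + 2²·24.1²·0.85] + 394.966 = 2009.19 + 394.966 = 2404.16.
Reliability = 2404.16 / 2764.46 = 0.870.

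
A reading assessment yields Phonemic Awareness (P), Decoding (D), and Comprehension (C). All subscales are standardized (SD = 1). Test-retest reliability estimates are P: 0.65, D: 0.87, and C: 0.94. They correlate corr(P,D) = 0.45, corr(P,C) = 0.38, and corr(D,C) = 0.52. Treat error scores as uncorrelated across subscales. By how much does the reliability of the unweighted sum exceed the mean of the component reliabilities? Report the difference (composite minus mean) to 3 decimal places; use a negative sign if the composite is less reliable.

Var(sum) = 3 + 2.7 = 5.7; true-score variance = 2.46 + 2.7 = 5.16; composite reliability = 0.9053.
Mean component reliability = 0.8200.
Difference = 0.9053 − 0.8200 = 0.085.

0.085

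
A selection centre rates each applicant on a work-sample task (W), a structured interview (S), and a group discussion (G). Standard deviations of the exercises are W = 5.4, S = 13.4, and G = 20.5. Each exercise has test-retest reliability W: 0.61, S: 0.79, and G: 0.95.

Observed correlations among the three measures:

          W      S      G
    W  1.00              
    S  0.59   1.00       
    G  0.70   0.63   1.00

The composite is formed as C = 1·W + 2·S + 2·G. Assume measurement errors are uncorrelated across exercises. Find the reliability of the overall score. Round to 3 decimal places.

Var(C) = 5.4² + 2²·13.4² + 2²·20.5² + 2·[2·5.4·13.4·0.59 + 2·5.4·20.5·0.70 + 4·13.4·20.5·0.63] = 2428.4 + 1865.22 = 4293.62.
With uncorrelated errors the cross-covariances are all true-score covariance, so they carry over unchanged; only the diagonal terms shrink to ρᵢσᵢ².
True-score variance = [5.4²·0.61 + 2²·13.4²·0.79 + 2²·20.5²·0.95] + 1865.22 = 2182.15 + 1865.22 = 4047.36.
Reliability = 4047.36 / 4293.62 = 0.943.

0.943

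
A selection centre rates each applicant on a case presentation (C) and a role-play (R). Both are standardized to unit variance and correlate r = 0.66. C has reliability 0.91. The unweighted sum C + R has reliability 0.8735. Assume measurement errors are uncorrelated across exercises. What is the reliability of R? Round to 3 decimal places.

Var(C+R) = 2 + 2·0.66 = 3.320.
True-score variance = ρ_C + ρ_R + 2·0.66, so 0.8735 = (0.91 + ρ_R + 1.32) / 3.320.
ρ_R = 0.8735·3.320 − 0.91 − 1.32 = 0.670.

0.670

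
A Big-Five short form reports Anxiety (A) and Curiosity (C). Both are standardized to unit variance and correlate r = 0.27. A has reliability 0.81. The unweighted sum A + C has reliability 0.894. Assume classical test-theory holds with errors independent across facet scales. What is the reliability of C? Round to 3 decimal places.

0.921

Var(A+C) = 2 + 2·0.27 = 2.540.
True-score variance = ρ_A + ρ_C + 2·0.27, so 0.894 = (0.81 + ρ_C + 0.54) / 2.540.
ρ_C = 0.894·2.540 − 0.81 − 0.54 = 0.921.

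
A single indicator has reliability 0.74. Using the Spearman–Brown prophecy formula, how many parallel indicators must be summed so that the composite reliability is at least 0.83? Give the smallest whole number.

k ≥ ρ*(1−ρ₁)/(ρ₁(1−ρ*)) = 0.83·0.26 / (0.74·0.17) = 1.715.
Smallest integer k = 2.

2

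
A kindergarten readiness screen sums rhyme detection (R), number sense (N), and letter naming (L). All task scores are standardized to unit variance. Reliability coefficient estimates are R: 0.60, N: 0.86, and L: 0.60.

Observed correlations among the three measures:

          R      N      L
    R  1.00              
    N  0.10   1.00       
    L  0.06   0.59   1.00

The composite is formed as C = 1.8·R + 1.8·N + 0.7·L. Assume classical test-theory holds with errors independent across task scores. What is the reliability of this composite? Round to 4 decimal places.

0.7898

Var(C) = 1.8² + 1.8² + 0.7² + 2·[3.24·0.10 + 1.26·0.06 + 1.26·0.59] = 6.97 + 2.286 = 9.256.
With uncorrelated errors the cross-covariances are all true-score covariance, so they carry over unchanged; only the diagonal terms shrink to ρᵢσᵢ².
True-score variance = [1.8²·0.60 + 1.8²·0.86 + 0.7²·0.60] + 2.286 = 5.0244 + 2.286 = 7.3104.
Reliability = 7.3104 / 9.256 = 0.7898.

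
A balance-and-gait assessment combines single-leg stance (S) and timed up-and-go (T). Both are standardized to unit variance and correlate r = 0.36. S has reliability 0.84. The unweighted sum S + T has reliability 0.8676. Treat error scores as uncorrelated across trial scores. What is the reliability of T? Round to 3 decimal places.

0.800

Var(S+T) = 2 + 2·0.36 = 2.720.
True-score variance = ρ_S + ρ_T + 2·0.36, so 0.8676 = (0.84 + ρ_T + 0.72) / 2.720.
ρ_T = 0.8676·2.720 − 0.84 − 0.72 = 0.800.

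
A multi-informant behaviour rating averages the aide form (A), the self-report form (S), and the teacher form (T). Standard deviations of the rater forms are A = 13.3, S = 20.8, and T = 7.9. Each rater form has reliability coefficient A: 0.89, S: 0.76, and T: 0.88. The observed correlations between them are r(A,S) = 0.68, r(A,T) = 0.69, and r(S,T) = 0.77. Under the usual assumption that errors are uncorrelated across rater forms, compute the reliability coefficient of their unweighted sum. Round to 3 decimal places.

Var(A+S+T) = 13.3² + 20.8² + 7.9² + 2·[13.3·20.8·0.68 + 13.3·7.9·0.69 + 20.8·7.9·0.77] = 671.94 + 774.28 = 1446.22.
Under uncorrelated errors the observed covariances equal the true-score covariances, so only the own-variance terms attenuate.
True-score variance = [13.3²·0.89 + 20.8²·0.76 + 7.9²·0.88] + 774.28 = 541.159 + 774.28 = 1315.44.
Reliability = 1315.44 / 1446.22 = 0.910.

0.910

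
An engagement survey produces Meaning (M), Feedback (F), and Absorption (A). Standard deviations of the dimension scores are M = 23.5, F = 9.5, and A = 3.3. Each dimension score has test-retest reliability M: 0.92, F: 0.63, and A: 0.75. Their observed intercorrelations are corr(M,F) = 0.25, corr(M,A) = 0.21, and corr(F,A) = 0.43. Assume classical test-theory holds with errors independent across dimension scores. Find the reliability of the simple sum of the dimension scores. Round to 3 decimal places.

Var(M+F+A) = 23.5² + 9.5² + 3.3² + 2·[23.5·9.5·0.25 + 23.5·3.3·0.21 + 9.5·3.3·0.43] = 653.39 + 171.157 = 824.547.
Because errors are independent across components, Cov(Tᵢ,Tⱼ) = Cov(Xᵢ,Xⱼ); the off-diagonal part of the true-score variance is the same as above.
True-score variance = [23.5²·0.92 + 9.5²·0.63 + 3.3²·0.75] + 171.157 = 573.095 + 171.157 = 744.252.
Reliability = 744.252 / 824.547 = 0.903.

0.903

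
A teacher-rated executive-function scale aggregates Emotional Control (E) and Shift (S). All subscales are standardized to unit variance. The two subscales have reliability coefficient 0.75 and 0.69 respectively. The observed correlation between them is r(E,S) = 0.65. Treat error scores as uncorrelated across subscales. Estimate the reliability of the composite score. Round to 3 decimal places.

0.830

Var(E+S) = 2 + 2·[0.65] = 2 + 1.3 = 3.3.
With uncorrelated errors the cross-covariances are all true-score covariance, so they carry over unchanged; only the diagonal terms shrink to ρᵢσᵢ².
True-score variance = [0.75 + 0.69] + 1.3 = 1.44 + 1.3 = 2.74.
Reliability = 2.74 / 3.3 = 0.830.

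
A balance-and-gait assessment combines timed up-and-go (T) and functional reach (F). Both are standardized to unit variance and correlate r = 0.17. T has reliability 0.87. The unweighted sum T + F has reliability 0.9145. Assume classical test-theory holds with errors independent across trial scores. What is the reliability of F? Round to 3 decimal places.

Var(T+F) = 2 + 2·0.17 = 2.340.
True-score variance = ρ_T + ρ_F + 2·0.17, so 0.9145 = (0.87 + ρ_F + 0.34) / 2.340.
ρ_F = 0.9145·2.340 − 0.87 − 0.34 = 0.930.

0.930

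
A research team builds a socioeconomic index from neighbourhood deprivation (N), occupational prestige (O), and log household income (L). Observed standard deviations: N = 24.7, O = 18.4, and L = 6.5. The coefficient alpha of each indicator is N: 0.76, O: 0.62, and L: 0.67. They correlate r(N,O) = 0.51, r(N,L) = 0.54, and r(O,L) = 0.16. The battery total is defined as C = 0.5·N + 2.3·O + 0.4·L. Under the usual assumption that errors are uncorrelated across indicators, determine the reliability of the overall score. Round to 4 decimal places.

0.7182

Var(C) = 0.5²·24.7² + 2.3²·18.4² + 0.4²·6.5² + 2·[1.15·24.7·18.4·0.51 + 0.2·24.7·6.5·0.54 + 0.92·18.4·6.5·0.16] = 1950.26 + 602.994 = 2553.26.
Under uncorrelated errors the observed covariances equal the true-score covariances, so only the own-variance terms attenuate.
True-score variance = [0.5²·24.7²·0.76 + 2.3²·18.4²·0.62 + 0.4²·6.5²·0.67] + 602.994 = 1230.86 + 602.994 = 1833.85.
Reliability = 1833.85 / 2553.26 = 0.7182.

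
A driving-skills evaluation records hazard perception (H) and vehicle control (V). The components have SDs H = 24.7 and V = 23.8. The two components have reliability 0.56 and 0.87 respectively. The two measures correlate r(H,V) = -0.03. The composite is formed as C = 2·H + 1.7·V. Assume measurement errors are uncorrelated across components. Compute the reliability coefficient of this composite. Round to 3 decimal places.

Var(C) = 2²·24.7² + 1.7²·23.8² + 2·[3.4·24.7·23.8·(-0.03)] = 4077.37 − 119.923 = 3957.45.
Because errors are independent across components, Cov(Tᵢ,Tⱼ) = Cov(Xᵢ,Xⱼ); the off-diagonal part of the true-score variance is the same as above.
True-score variance = [2²·24.7²·0.56 + 1.7²·23.8²·0.87] − 119.923 = 2790.8 − 119.923 = 2670.88.
Reliability = 2670.88 / 3957.45 = 0.675.

0.675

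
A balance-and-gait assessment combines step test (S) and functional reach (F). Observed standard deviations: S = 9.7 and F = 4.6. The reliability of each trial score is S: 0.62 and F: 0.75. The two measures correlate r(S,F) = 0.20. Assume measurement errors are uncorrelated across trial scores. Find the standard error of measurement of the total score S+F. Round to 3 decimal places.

6.407

Var(total) = 115.25 + 17.848 = 133.098.
True-score variance = 74.2058 + 17.848 = 92.0538, so reliability = 0.6916.
Error variance = 133.098 − 92.0538 = 41.0442; SEM = √41.0442 = 6.407.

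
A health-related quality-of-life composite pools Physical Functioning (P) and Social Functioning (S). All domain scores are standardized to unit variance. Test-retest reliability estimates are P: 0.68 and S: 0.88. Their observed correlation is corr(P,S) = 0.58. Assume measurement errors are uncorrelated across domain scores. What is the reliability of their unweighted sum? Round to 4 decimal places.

Var(P+S) = 2 + 2·[0.58] = 2 + 1.16 = 3.16.
With uncorrelated errors the cross-covariances are all true-score covariance, so they carry over unchanged; only the diagonal terms shrink to ρᵢσᵢ².
True-score variance = [0.68 + 0.88] + 1.16 = 1.56 + 1.16 = 2.72.
Reliability = 2.72 / 3.16 = 0.8608.

0.8608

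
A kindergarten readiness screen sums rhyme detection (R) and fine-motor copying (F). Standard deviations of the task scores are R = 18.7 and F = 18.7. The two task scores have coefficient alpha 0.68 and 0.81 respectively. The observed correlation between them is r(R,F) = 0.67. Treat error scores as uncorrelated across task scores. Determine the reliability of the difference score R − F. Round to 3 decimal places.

Var(R−F) = 18.7² + 18.7² − 2·18.7·18.7·0.67 = 699.38 − 468.585 = 230.795.
Because errors are independent across components, Cov(Tᵢ,Tⱼ) = Cov(Xᵢ,Xⱼ); the off-diagonal part of the true-score variance is the same as above.
True-score variance = [18.7²·0.68 + 18.7²·0.81] − 468.585 = 521.038 − 468.585 = 52.4535.
Reliability = 52.4535 / 230.795 = 0.227.

0.227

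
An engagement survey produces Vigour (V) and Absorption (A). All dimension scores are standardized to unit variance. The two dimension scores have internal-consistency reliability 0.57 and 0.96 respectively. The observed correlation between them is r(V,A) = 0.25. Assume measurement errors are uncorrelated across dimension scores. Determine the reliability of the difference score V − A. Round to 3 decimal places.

0.687

Var(V−A) = 1 + 1 − 2·0.25 = 2 − 0.5 = 1.5.
With uncorrelated errors the cross-covariances are all true-score covariance, so they carry over unchanged; only the diagonal terms shrink to ρᵢσᵢ².
True-score variance = [0.57 + 0.96] − 0.5 = 1.53 − 0.5 = 1.03.
Reliability = 1.03 / 1.5 = 0.687.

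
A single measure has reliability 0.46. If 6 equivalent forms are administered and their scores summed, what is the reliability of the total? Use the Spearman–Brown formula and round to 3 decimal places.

0.836

ρ_k = kρ / (1 + (k−1)ρ) = 6·0.46 / (1 + 5·0.46) = 2.760 / 3.300 = 0.836.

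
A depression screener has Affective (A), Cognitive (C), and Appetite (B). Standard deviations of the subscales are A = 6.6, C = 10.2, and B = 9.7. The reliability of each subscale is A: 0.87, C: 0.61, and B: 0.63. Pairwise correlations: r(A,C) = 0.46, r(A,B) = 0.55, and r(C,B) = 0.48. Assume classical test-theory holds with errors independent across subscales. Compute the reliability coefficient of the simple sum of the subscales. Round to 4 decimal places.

0.8272

Var(A+C+B) = 6.6² + 10.2² + 9.7² + 2·[6.6·10.2·0.46 + 6.6·9.7·0.55 + 10.2·9.7·0.48] = 241.69 + 227.339 = 469.029.
Under uncorrelated errors the observed covariances equal the true-score covariances, so only the own-variance terms attenuate.
True-score variance = [6.6²·0.87 + 10.2²·0.61 + 9.7²·0.63] + 227.339 = 160.638 + 227.339 = 387.977.
Reliability = 387.977 / 469.029 = 0.8272.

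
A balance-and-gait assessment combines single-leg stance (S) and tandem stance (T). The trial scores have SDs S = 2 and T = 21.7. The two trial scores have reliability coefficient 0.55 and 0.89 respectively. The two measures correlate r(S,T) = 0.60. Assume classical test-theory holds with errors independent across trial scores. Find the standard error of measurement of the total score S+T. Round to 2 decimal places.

Var(total) = 474.89 + 52.08 = 526.97.
True-score variance = 421.292 + 52.08 = 473.372, so reliability = 0.8983.
Error variance = 526.97 − 473.372 = 53.5979; SEM = √53.5979 = 7.32.

7.32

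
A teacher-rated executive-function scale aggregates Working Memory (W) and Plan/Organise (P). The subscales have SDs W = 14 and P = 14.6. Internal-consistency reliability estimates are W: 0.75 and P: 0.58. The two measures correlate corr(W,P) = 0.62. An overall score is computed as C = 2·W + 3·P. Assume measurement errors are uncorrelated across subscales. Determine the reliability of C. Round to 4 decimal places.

0.7628

Var(C) = 2²·14² + 3²·14.6² + 2·[6·14·14.6·0.62] = 2702.44 + 1520.74 = 4223.18.
With uncorrelated errors the cross-covariances are all true-score covariance, so they carry over unchanged; only the diagonal terms shrink to ρᵢσᵢ².
True-score variance = [2²·14²·0.75 + 3²·14.6²·0.58] + 1520.74 = 1700.7 + 1520.74 = 3221.43.
Reliability = 3221.43 / 4223.18 = 0.7628.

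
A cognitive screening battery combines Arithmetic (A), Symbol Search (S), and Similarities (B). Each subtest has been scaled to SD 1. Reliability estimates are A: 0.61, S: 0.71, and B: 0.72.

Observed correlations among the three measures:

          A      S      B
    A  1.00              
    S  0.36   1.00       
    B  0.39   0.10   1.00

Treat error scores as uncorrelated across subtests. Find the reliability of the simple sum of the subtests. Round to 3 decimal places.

Var(A+S+B) = 3 + 2·[0.36 + 0.39 + 0.10] = 3 + 1.7 = 4.7.
Under uncorrelated errors the observed covariances equal the true-score covariances, so only the own-variance terms attenuate.
True-score variance = [0.61 + 0.71 + 0.72] + 1.7 = 2.04 + 1.7 = 3.74.
Reliability = 3.74 / 4.7 = 0.796.

0.796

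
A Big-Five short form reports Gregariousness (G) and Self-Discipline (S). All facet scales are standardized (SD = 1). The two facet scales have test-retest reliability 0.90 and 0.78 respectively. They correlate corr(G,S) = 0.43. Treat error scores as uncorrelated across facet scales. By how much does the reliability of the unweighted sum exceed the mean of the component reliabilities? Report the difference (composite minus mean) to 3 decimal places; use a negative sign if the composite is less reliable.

Var(sum) = 2 + 0.86 = 2.86; true-score variance = 1.68 + 0.86 = 2.54; composite reliability = 0.8881.
Mean component reliability = 0.8400.
Difference = 0.8881 − 0.8400 = 0.048.

0.048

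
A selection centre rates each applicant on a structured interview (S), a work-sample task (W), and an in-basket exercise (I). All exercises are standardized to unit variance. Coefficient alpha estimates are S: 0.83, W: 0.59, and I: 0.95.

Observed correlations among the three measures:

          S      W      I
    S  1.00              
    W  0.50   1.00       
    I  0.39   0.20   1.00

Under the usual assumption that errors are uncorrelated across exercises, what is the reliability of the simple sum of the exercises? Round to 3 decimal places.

0.878

Var(S+W+I) = 3 + 2·[0.50 + 0.39 + 0.20] = 3 + 2.18 = 5.18.
Under uncorrelated errors the observed covariances equal the true-score covariances, so only the own-variance terms attenuate.
True-score variance = [0.83 + 0.59 + 0.95] + 2.18 = 2.37 + 2.18 = 4.55.
Reliability = 4.55 / 5.18 = 0.878.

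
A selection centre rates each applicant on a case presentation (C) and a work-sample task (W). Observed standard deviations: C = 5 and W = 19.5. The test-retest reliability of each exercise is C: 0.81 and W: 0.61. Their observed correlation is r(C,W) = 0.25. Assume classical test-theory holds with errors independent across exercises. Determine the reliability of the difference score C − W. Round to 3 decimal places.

Var(C−W) = 5² + 19.5² − 2·5·19.5·0.25 = 405.25 − 48.75 = 356.5.
Under uncorrelated errors the observed covariances equal the true-score covariances, so only the own-variance terms attenuate.
True-score variance = [5²·0.81 + 19.5²·0.61] − 48.75 = 252.202 − 48.75 = 203.452.
Reliability = 203.452 / 356.5 = 0.571.

0.571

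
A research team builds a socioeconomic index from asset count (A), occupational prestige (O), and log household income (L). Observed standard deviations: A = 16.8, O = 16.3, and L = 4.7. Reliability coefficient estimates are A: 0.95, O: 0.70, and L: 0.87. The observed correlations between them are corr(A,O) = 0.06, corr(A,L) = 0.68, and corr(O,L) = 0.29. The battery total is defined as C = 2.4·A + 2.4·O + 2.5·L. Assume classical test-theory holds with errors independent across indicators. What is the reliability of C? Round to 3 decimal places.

0.873

Var(C) = 2.4²·16.8² + 2.4²·16.3² + 2.5²·4.7² + 2·[5.76·16.8·16.3·0.06 + 6·16.8·4.7·0.68 + 6·16.3·4.7·0.29] = 3294.14 + 1100.19 = 4394.33.
Because errors are independent across components, Cov(Tᵢ,Tⱼ) = Cov(Xᵢ,Xⱼ); the off-diagonal part of the true-score variance is the same as above.
True-score variance = [2.4²·16.8²·0.95 + 2.4²·16.3²·0.70 + 2.5²·4.7²·0.87] + 1100.19 = 2735.79 + 1100.19 = 3835.99.
Reliability = 3835.99 / 4394.33 = 0.873.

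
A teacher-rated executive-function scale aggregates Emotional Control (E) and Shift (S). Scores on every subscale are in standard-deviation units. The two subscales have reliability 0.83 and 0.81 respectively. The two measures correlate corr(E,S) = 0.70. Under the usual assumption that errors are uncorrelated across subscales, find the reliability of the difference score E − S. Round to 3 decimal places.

Var(E−S) = 1 + 1 − 2·0.70 = 2 − 1.4 = 0.6.
With uncorrelated errors the cross-covariances are all true-score covariance, so they carry over unchanged; only the diagonal terms shrink to ρᵢσᵢ².
True-score variance = [0.83 + 0.81] − 1.4 = 1.64 − 1.4 = 0.24.
Reliability = 0.24 / 0.6 = 0.400.

0.400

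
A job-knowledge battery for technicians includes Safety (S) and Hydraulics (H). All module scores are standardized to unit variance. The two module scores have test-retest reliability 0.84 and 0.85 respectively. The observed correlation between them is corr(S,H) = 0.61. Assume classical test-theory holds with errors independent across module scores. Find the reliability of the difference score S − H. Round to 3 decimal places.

Var(S−H) = 1 + 1 − 2·0.61 = 2 − 1.22 = 0.78.
With uncorrelated errors the cross-covariances are all true-score covariance, so they carry over unchanged; only the diagonal terms shrink to ρᵢσᵢ².
True-score variance = [0.84 + 0.85] − 1.22 = 1.69 − 1.22 = 0.47.
Reliability = 0.47 / 0.78 = 0.603.

0.603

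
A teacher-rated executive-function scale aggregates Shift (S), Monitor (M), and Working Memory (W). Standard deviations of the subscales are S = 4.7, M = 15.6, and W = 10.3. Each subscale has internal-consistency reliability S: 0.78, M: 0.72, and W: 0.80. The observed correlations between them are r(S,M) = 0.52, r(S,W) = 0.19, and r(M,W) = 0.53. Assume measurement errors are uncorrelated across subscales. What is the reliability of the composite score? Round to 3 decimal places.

0.852

Var(S+M+W) = 4.7² + 15.6² + 10.3² + 2·[4.7·15.6·0.52 + 4.7·10.3·0.19 + 15.6·10.3·0.53] = 371.54 + 264.969 = 636.509.
With uncorrelated errors the cross-covariances are all true-score covariance, so they carry over unchanged; only the diagonal terms shrink to ρᵢσᵢ².
True-score variance = [4.7²·0.78 + 15.6²·0.72 + 10.3²·0.80] + 264.969 = 277.321 + 264.969 = 542.291.
Reliability = 542.291 / 636.509 = 0.852.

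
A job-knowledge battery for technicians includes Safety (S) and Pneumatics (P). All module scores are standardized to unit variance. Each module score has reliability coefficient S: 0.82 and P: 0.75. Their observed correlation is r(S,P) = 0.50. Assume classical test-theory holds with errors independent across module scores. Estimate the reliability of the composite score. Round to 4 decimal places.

0.8567

Var(S+P) = 2 + 2·[0.50] = 2 + 1 = 3.
Because errors are independent across components, Cov(Tᵢ,Tⱼ) = Cov(Xᵢ,Xⱼ); the off-diagonal part of the true-score variance is the same as above.
True-score variance = [0.82 + 0.75] + 1 = 1.57 + 1 = 2.57.
Reliability = 2.57 / 3 = 0.8567.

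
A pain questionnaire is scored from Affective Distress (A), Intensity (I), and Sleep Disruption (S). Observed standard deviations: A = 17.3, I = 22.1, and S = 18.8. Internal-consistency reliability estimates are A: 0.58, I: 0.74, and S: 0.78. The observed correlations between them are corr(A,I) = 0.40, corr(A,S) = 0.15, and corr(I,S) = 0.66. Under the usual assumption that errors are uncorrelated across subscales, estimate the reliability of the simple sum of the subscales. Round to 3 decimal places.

Var(A+I+S) = 17.3² + 22.1² + 18.8² + 2·[17.3·22.1·0.40 + 17.3·18.8·0.15 + 22.1·18.8·0.66] = 1141.14 + 951.87 = 2093.01.
Because errors are independent across components, Cov(Tᵢ,Tⱼ) = Cov(Xᵢ,Xⱼ); the off-diagonal part of the true-score variance is the same as above.
True-score variance = [17.3²·0.58 + 22.1²·0.74 + 18.8²·0.78] + 951.87 = 810.695 + 951.87 = 1762.56.
Reliability = 1762.56 / 2093.01 = 0.842.

0.842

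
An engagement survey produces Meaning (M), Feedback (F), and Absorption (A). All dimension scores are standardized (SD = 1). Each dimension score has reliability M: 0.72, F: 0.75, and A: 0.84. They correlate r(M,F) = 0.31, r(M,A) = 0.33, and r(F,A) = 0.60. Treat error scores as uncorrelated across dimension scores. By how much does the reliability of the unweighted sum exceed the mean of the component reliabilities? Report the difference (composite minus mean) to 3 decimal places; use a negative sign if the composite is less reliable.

0.104

Var(sum) = 3 + 2.48 = 5.48; true-score variance = 2.31 + 2.48 = 4.79; composite reliability = 0.8741.
Mean component reliability = 0.7700.
Difference = 0.8741 − 0.7700 = 0.104.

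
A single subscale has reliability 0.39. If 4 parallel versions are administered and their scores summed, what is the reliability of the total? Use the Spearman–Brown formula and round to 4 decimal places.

ρ_k = kρ / (1 + (k−1)ρ) = 4·0.39 / (1 + 3·0.39) = 1.560 / 2.170 = 0.7189.

0.7189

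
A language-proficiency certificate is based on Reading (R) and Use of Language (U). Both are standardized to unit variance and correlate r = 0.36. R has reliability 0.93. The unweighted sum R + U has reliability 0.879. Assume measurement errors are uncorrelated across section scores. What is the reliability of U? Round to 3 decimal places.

Var(R+U) = 2 + 2·0.36 = 2.720.
True-score variance = ρ_R + ρ_U + 2·0.36, so 0.879 = (0.93 + ρ_U + 0.72) / 2.720.
ρ_U = 0.879·2.720 − 0.93 − 0.72 = 0.741.

0.741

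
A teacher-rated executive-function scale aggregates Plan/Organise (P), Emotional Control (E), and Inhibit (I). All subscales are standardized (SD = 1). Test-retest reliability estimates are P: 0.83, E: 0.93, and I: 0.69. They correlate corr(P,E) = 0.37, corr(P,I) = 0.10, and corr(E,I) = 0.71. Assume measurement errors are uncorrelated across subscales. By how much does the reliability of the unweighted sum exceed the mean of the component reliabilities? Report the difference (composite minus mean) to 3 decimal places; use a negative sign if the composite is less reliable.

0.081

Var(sum) = 3 + 2.36 = 5.36; true-score variance = 2.45 + 2.36 = 4.81; composite reliability = 0.8974.
Mean component reliability = 0.8167.
Difference = 0.8974 − 0.8167 = 0.081.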